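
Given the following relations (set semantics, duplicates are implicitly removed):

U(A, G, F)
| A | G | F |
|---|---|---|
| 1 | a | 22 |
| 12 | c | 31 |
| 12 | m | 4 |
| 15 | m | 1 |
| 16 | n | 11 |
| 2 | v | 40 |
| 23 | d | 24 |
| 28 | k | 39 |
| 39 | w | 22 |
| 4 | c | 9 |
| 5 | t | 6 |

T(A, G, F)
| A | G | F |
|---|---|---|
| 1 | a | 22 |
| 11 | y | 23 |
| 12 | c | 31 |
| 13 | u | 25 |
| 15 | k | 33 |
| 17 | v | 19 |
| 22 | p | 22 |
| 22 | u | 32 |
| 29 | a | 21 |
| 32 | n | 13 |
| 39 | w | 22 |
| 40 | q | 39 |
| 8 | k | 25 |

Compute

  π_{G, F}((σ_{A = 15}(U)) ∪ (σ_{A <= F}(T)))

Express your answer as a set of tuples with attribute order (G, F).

{(a, 22), (c, 31), (k, 25), (k, 33), (m, 1), (p, 22), (u, 25), (u, 32), (v, 19), (y, 23)}

Selection A = 15: {(15, m, 1)}
Selection A <= F: {(1, a, 22), (11, y, 23), (12, c, 31), (13, u, 25), (15, k, 33), (17, v, 19), (22, p, 22), (22, u, 32), (8, k, 25)}
Taking the union: {(1, a, 22), (11, y, 23), (12, c, 31), (13, u, 25), (15, k, 33), (15, m, 1), (17, v, 19), (22, p, 22), (22, u, 32), (8, k, 25)}
π_{G, F} gives {(a, 22), (c, 31), (k, 25), (k, 33), (m, 1), (p, 22), (u, 25), (u, 32), (v, 19), (y, 23)}.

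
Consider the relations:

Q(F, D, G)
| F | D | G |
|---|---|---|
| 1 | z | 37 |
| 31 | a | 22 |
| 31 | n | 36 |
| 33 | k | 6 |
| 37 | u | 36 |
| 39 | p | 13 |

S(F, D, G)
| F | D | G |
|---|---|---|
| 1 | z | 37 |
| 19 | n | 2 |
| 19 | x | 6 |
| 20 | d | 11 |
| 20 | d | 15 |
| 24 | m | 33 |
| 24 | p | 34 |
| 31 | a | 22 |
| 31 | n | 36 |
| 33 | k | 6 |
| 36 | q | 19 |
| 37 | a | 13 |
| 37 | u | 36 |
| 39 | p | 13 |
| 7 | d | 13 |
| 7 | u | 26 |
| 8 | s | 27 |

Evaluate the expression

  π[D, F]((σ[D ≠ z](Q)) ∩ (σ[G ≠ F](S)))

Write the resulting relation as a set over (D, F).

{(a, 31), (k, 33), (n, 31), (p, 39), (u, 37)}

Selection D ≠ z: {(31, a, 22), (31, n, 36), (33, k, 6), (37, u, 36), (39, p, 13)}
Selection G ≠ F: {(1, z, 37), (19, n, 2), (19, x, 6), (20, d, 11), (20, d, 15), (24, m, 33), (24, p, 34), (31, a, 22), (31, n, 36), (33, k, 6), (36, q, 19), (37, a, 13), (37, u, 36), (39, p, 13), (7, d, 13), (7, u, 26), (8, s, 27)}
Intersection: {(31, a, 22), (31, n, 36), (33, k, 6), (37, u, 36), (39, p, 13)} with {(1, z, 37), (19, n, 2), (19, x, 6), (20, d, 11), (20, d, 15), (24, m, 33), (24, p, 34), (31, a, 22), (31, n, 36), (33, k, 6), (36, q, 19), (37, a, 13), (37, u, 36), (39, p, 13), (7, d, 13), (7, u, 26), (8, s, 27)} → {(31, a, 22), (31, n, 36), (33, k, 6), (37, u, 36), (39, p, 13)}
Projecting to D, F: {(a, 31), (k, 33), (n, 31), (p, 39), (u, 37)}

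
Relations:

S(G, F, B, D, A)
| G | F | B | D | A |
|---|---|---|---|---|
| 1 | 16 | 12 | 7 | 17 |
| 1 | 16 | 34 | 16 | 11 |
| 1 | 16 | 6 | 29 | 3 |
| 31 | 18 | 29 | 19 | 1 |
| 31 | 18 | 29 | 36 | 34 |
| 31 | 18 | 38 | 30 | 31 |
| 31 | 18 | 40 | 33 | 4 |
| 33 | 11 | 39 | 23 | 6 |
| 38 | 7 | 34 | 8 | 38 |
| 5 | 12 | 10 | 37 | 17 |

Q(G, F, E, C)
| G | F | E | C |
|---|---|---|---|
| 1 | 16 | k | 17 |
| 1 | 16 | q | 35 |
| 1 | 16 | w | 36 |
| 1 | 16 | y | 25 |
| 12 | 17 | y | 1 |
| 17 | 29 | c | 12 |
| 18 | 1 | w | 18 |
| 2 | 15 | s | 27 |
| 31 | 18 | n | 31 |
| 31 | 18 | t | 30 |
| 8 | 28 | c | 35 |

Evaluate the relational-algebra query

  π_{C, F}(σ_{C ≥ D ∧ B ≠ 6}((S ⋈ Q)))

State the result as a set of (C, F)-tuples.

{(17, 16), (25, 16), (30, 18), (31, 18), (35, 16), (36, 16)}

Joining S and Q on G, F yields {(1, 16, 12, 7, 17, k, 17), (1, 16, 12, 7, 17, q, 35), (1, 16, 12, 7, 17, w, 36), (1, 16, 12, 7, 17, y, 25), (1, 16, 34, 16, 11, k, 17), (1, 16, 34, 16, 11, q, 35), (1, 16, 34, 16, 11, w, 36), (1, 16, 34, 16, 11, y, 25), (1, 16, 6, 29, 3, k, 17), (1, 16, 6, 29, 3, q, 35), (1, 16, 6, 29, 3, w, 36), (1, 16, 6, 29, 3, y, 25), (31, 18, 29, 19, 1, n, 31), (31, 18, 29, 19, 1, t, 30), (31, 18, 29, 36, 34, n, 31), (31, 18, 29, 36, 34, t, 30), (31, 18, 38, 30, 31, n, 31), (31, 18, 38, 30, 31, t, 30), (31, 18, 40, 33, 4, n, 31), (31, 18, 40, 33, 4, t, 30)}.
σ[C ≥ D ∧ B ≠ 6]: keep tuples satisfying C ≥ D ∧ B ≠ 6 → {(1, 16, 12, 7, 17, k, 17), (1, 16, 12, 7, 17, q, 35), (1, 16, 12, 7, 17, w, 36), (1, 16, 12, 7, 17, y, 25), (1, 16, 34, 16, 11, k, 17), (1, 16, 34, 16, 11, q, 35), (1, 16, 34, 16, 11, w, 36), (1, 16, 34, 16, 11, y, 25), (31, 18, 29, 19, 1, n, 31), (31, 18, 29, 19, 1, t, 30), (31, 18, 38, 30, 31, n, 31), (31, 18, 38, 30, 31, t, 30)}
π_{C, F} gives {(17, 16), (25, 16), (30, 18), (31, 18), (35, 16), (36, 16)} (6 duplicate(s) eliminated).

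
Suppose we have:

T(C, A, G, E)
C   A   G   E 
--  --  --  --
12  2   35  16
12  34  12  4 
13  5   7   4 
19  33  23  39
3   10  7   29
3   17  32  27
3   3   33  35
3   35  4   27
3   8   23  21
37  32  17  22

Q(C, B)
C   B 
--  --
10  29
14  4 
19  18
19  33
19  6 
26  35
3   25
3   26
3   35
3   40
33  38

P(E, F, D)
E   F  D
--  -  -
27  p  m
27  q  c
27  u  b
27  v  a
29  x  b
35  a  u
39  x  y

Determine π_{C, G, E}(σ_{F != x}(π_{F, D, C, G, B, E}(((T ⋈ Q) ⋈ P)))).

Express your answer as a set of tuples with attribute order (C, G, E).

{(3, 32, 27), (3, 33, 35), (3, 4, 27)}

Natural join on C: {(19, 33, 23, 39, 18), (19, 33, 23, 39, 33), (19, 33, 23, 39, 6), (3, 10, 7, 29, 25), (3, 10, 7, 29, 26), (3, 10, 7, 29, 35), (3, 10, 7, 29, 40), (3, 17, 32, 27, 25), (3, 17, 32, 27, 26), (3, 17, 32, 27, 35), (3, 17, 32, 27, 40), (3, 3, 33, 35, 25), (3, 3, 33, 35, 26), (3, 3, 33, 35, 35), (3, 3, 33, 35, 40), (3, 35, 4, 27, 25), (3, 35, 4, 27, 26), (3, 35, 4, 27, 35), (3, 35, 4, 27, 40), (3, 8, 23, 21, 25), (3, 8, 23, 21, 26), (3, 8, 23, 21, 35), (3, 8, 23, 21, 40)}
Natural join on E: {(19, 33, 23, 39, 18, x, y), (19, 33, 23, 39, 33, x, y), (19, 33, 23, 39, 6, x, y), (3, 10, 7, 29, 25, x, b), (3, 10, 7, 29, 26, x, b), (3, 10, 7, 29, 35, x, b), (3, 10, 7, 29, 40, x, b), (3, 17, 32, 27, 25, p, m), (3, 17, 32, 27, 25, q, c), (3, 17, 32, 27, 25, u, b), (3, 17, 32, 27, 25, v, a), (3, 17, 32, 27, 26, p, m), (3, 17, 32, 27, 26, q, c), (3, 17, 32, 27, 26, u, b), (3, 17, 32, 27, 26, v, a), (3, 17, 32, 27, 35, p, m), (3, 17, 32, 27, 35, q, c), (3, 17, 32, 27, 35, u, b), (3, 17, 32, 27, 35, v, a), (3, 17, 32, 27, 40, p, m), (3, 17, 32, 27, 40, q, c), (3, 17, 32, 27, 40, u, b), (3, 17, 32, 27, 40, v, a), (3, 3, 33, 35, 25, a, u), (3, 3, 33, 35, 26, a, u), (3, 3, 33, 35, 35, a, u), (3, 3, 33, 35, 40, a, u), (3, 35, 4, 27, 25, p, m), (3, 35, 4, 27, 25, q, c), (3, 35, 4, 27, 25, u, b), (3, 35, 4, 27, 25, v, a), (3, 35, 4, 27, 26, p, m), (3, 35, 4, 27, 26, q, c), (3, 35, 4, 27, 26, u, b), (3, 35, 4, 27, 26, v, a), (3, 35, 4, 27, 35, p, m), (3, 35, 4, 27, 35, q, c), (3, 35, 4, 27, 35, u, b), (3, 35, 4, 27, 35, v, a), (3, 35, 4, 27, 40, p, m), (3, 35, 4, 27, 40, q, c), (3, 35, 4, 27, 40, u, b), (3, 35, 4, 27, 40, v, a)}
π_{F, D, C, G, B, E} gives {(a, u, 3, 33, 25, 35), (a, u, 3, 33, 26, 35), (a, u, 3, 33, 35, 35), (a, u, 3, 33, 40, 35), (p, m, 3, 32, 25, 27), (p, m, 3, 32, 26, 27), (p, m, 3, 32, 35, 27), (p, m, 3, 32, 40, 27), (p, m, 3, 4, 25, 27), (p, m, 3, 4, 26, 27), (p, m, 3, 4, 35, 27), (p, m, 3, 4, 40, 27), (q, c, 3, 32, 25, 27), (q, c, 3, 32, 26, 27), (q, c, 3, 32, 35, 27), (q, c, 3, 32, 40, 27), (q, c, 3, 4, 25, 27), (q, c, 3, 4, 26, 27), (q, c, 3, 4, 35, 27), (q, c, 3, 4, 40, 27), (u, b, 3, 32, 25, 27), (u, b, 3, 32, 26, 27), (u, b, 3, 32, 35, 27), (u, b, 3, 32, 40, 27), (u, b, 3, 4, 25, 27), (u, b, 3, 4, 26, 27), (u, b, 3, 4, 35, 27), (u, b, 3, 4, 40, 27), (v, a, 3, 32, 25, 27), (v, a, 3, 32, 26, 27), (v, a, 3, 32, 35, 27), (v, a, 3, 32, 40, 27), (v, a, 3, 4, 25, 27), (v, a, 3, 4, 26, 27), (v, a, 3, 4, 35, 27), (v, a, 3, 4, 40, 27), (x, b, 3, 7, 25, 29), (x, b, 3, 7, 26, 29), (x, b, 3, 7, 35, 29), (x, b, 3, 7, 40, 29), (x, y, 19, 23, 18, 39), (x, y, 19, 23, 33, 39), (x, y, 19, 23, 6, 39)}.
Selection F != x: {(a, u, 3, 33, 25, 35), (a, u, 3, 33, 26, 35), (a, u, 3, 33, 35, 35), (a, u, 3, 33, 40, 35), (p, m, 3, 32, 25, 27), (p, m, 3, 32, 26, 27), (p, m, 3, 32, 35, 27), (p, m, 3, 32, 40, 27), (p, m, 3, 4, 25, 27), (p, m, 3, 4, 26, 27), (p, m, 3, 4, 35, 27), (p, m, 3, 4, 40, 27), (q, c, 3, 32, 25, 27), (q, c, 3, 32, 26, 27), (q, c, 3, 32, 35, 27), (q, c, 3, 32, 40, 27), (q, c, 3, 4, 25, 27), (q, c, 3, 4, 26, 27), (q, c, 3, 4, 35, 27), (q, c, 3, 4, 40, 27), (u, b, 3, 32, 25, 27), (u, b, 3, 32, 26, 27), (u, b, 3, 32, 35, 27), (u, b, 3, 32, 40, 27), (u, b, 3, 4, 25, 27), (u, b, 3, 4, 26, 27), (u, b, 3, 4, 35, 27), (u, b, 3, 4, 40, 27), (v, a, 3, 32, 25, 27), (v, a, 3, 32, 26, 27), (v, a, 3, 32, 35, 27), (v, a, 3, 32, 40, 27), (v, a, 3, 4, 25, 27), (v, a, 3, 4, 26, 27), (v, a, 3, 4, 35, 27), (v, a, 3, 4, 40, 27)}
π_{C, G, E} gives {(3, 32, 27), (3, 33, 35), (3, 4, 27)} (33 duplicate(s) eliminated).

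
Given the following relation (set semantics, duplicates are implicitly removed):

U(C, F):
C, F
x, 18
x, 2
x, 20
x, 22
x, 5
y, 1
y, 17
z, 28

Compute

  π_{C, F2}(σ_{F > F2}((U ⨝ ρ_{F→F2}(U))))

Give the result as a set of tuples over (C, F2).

ρ[F→F2]: schema becomes (C, F2); tuples unchanged.
Joining U and ρ_{F→F2}(U) on C yields {(x, 18, 18), (x, 18, 2), (x, 18, 20), (x, 18, 22), (x, 18, 5), (x, 2, 18), (x, 2, 2), (x, 2, 20), (x, 2, 22), (x, 2, 5), (x, 20, 18), (x, 20, 2), (x, 20, 20), (x, 20, 22), (x, 20, 5), (x, 22, 18), (x, 22, 2), (x, 22, 20), (x, 22, 22), (x, 22, 5), (x, 5, 18), (x, 5, 2), (x, 5, 20), (x, 5, 22), (x, 5, 5), (y, 1, 1), (y, 1, 17), (y, 17, 1), (y, 17, 17), (z, 28, 28)}.
Selection F > F2: {(x, 18, 2), (x, 18, 5), (x, 20, 18), (x, 20, 2), (x, 20, 5), (x, 22, 18), (x, 22, 2), (x, 22, 20), (x, 22, 5), (x, 5, 2), (y, 17, 1)}
π_{C, F2} gives {(x, 18), (x, 2), (x, 20), (x, 5), (y, 1)} (6 duplicate(s) eliminated).

{(x, 18), (x, 2), (x, 20), (x, 5), (y, 1)}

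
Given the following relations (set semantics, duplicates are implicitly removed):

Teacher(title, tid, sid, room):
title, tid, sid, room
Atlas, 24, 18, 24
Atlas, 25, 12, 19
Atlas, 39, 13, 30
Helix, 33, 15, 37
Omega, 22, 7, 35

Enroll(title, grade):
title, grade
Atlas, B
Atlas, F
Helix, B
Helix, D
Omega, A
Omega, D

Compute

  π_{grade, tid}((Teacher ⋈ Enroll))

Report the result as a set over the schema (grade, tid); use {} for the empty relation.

Teacher ⋈ Enroll (natural join on title): {(Atlas, 24, 18, 24, B), (Atlas, 24, 18, 24, F), (Atlas, 25, 12, 19, B), (Atlas, 25, 12, 19, F), (Atlas, 39, 13, 30, B), (Atlas, 39, 13, 30, F), (Helix, 33, 15, 37, B), (Helix, 33, 15, 37, D), (Omega, 22, 7, 35, A), (Omega, 22, 7, 35, D)}
Keep only column(s) grade, tid: {(A, 22), (B, 24), (B, 25), (B, 33), (B, 39), (D, 22), (D, 33), (F, 24), (F, 25), (F, 39)}

{(A, 22), (B, 24), (B, 25), (B, 33), (B, 39), (D, 22), (D, 33), (F, 24), (F, 25), (F, 39)}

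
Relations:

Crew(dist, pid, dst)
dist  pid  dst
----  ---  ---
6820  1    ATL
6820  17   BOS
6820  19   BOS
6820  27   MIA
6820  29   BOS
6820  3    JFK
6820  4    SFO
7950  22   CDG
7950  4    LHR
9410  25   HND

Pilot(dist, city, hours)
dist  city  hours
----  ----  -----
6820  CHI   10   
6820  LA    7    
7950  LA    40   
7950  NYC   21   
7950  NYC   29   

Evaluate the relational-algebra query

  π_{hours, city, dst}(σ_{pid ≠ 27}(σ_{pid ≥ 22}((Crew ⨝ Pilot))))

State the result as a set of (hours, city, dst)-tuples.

{(10, CHI, BOS), (21, NYC, CDG), (29, NYC, CDG), (40, LA, CDG), (7, LA, BOS)}

Crew ⋈ Pilot (natural join on dist): {(6820, 1, ATL, CHI, 10), (6820, 1, ATL, LA, 7), (6820, 17, BOS, CHI, 10), (6820, 17, BOS, LA, 7), (6820, 19, BOS, CHI, 10), (6820, 19, BOS, LA, 7), (6820, 27, MIA, CHI, 10), (6820, 27, MIA, LA, 7), (6820, 29, BOS, CHI, 10), (6820, 29, BOS, LA, 7), (6820, 3, JFK, CHI, 10), (6820, 3, JFK, LA, 7), (6820, 4, SFO, CHI, 10), (6820, 4, SFO, LA, 7), (7950, 22, CDG, LA, 40), (7950, 22, CDG, NYC, 21), (7950, 22, CDG, NYC, 29), (7950, 4, LHR, LA, 40), (7950, 4, LHR, NYC, 21), (7950, 4, LHR, NYC, 29)}
Apply σ_{pid ≥ 22}; surviving tuples: {(6820, 27, MIA, CHI, 10), (6820, 27, MIA, LA, 7), (6820, 29, BOS, CHI, 10), (6820, 29, BOS, LA, 7), (7950, 22, CDG, LA, 40), (7950, 22, CDG, NYC, 21), (7950, 22, CDG, NYC, 29)}
Apply σ_{pid ≠ 27}; surviving tuples: {(6820, 29, BOS, CHI, 10), (6820, 29, BOS, LA, 7), (7950, 22, CDG, LA, 40), (7950, 22, CDG, NYC, 21), (7950, 22, CDG, NYC, 29)}
π_{hours, city, dst} gives {(10, CHI, BOS), (21, NYC, CDG), (29, NYC, CDG), (40, LA, CDG), (7, LA, BOS)}.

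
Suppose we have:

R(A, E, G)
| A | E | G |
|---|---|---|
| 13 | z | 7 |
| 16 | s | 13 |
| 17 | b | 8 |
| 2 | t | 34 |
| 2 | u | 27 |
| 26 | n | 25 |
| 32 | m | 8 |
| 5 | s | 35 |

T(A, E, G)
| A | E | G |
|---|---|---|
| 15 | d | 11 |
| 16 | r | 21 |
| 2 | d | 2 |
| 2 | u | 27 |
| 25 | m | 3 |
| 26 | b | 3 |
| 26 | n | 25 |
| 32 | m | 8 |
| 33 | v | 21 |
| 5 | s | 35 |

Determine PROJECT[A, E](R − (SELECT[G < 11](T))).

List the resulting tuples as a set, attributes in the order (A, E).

{(13, z), (16, s), (17, b), (2, t), (2, u), (26, n), (5, s)}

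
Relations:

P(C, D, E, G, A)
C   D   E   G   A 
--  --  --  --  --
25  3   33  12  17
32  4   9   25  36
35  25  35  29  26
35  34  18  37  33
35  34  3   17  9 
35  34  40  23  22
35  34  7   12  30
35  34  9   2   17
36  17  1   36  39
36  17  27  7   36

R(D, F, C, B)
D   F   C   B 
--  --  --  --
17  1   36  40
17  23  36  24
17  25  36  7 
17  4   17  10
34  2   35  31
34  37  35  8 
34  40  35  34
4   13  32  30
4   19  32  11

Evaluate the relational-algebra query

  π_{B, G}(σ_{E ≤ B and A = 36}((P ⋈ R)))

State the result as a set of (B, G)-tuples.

{(11, 25), (30, 25), (40, 7)}

Natural join on C, D: {(32, 4, 9, 25, 36, 13, 30), (32, 4, 9, 25, 36, 19, 11), (35, 34, 18, 37, 33, 2, 31), (35, 34, 18, 37, 33, 37, 8), (35, 34, 18, 37, 33, 40, 34), (35, 34, 3, 17, 9, 2, 31), (35, 34, 3, 17, 9, 37, 8), (35, 34, 3, 17, 9, 40, 34), (35, 34, 40, 23, 22, 2, 31), (35, 34, 40, 23, 22, 37, 8), (35, 34, 40, 23, 22, 40, 34), (35, 34, 7, 12, 30, 2, 31), (35, 34, 7, 12, 30, 37, 8), (35, 34, 7, 12, 30, 40, 34), (35, 34, 9, 2, 17, 2, 31), (35, 34, 9, 2, 17, 37, 8), (35, 34, 9, 2, 17, 40, 34), (36, 17, 1, 36, 39, 1, 40), (36, 17, 1, 36, 39, 23, 24), (36, 17, 1, 36, 39, 25, 7), (36, 17, 27, 7, 36, 1, 40), (36, 17, 27, 7, 36, 23, 24), (36, 17, 27, 7, 36, 25, 7)}
σ[E ≤ B and A = 36]: keep tuples satisfying E ≤ B and A = 36 → {(32, 4, 9, 25, 36, 13, 30), (32, 4, 9, 25, 36, 19, 11), (36, 17, 27, 7, 36, 1, 40)}
Projecting to B, G: {(11, 25), (30, 25), (40, 7)}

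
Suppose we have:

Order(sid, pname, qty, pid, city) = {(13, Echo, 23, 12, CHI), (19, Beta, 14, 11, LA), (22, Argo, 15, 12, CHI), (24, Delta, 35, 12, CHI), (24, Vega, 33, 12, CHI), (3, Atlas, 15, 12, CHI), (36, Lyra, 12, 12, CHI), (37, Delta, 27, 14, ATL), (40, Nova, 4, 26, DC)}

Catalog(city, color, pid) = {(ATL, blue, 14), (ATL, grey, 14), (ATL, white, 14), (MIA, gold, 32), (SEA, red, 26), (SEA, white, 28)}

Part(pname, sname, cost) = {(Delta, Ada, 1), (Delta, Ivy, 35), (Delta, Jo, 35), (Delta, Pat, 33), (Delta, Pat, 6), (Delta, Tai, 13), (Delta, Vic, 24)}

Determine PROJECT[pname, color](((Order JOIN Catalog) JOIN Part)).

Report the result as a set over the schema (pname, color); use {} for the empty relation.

Natural join on pid, city: {(37, Delta, 27, 14, ATL, blue), (37, Delta, 27, 14, ATL, grey), (37, Delta, 27, 14, ATL, white)}
Natural join on pname: {(37, Delta, 27, 14, ATL, blue, Ada, 1), (37, Delta, 27, 14, ATL, blue, Ivy, 35), (37, Delta, 27, 14, ATL, blue, Jo, 35), (37, Delta, 27, 14, ATL, blue, Pat, 33), (37, Delta, 27, 14, ATL, blue, Pat, 6), (37, Delta, 27, 14, ATL, blue, Tai, 13), (37, Delta, 27, 14, ATL, blue, Vic, 24), (37, Delta, 27, 14, ATL, grey, Ada, 1), (37, Delta, 27, 14, ATL, grey, Ivy, 35), (37, Delta, 27, 14, ATL, grey, Jo, 35), (37, Delta, 27, 14, ATL, grey, Pat, 33), (37, Delta, 27, 14, ATL, grey, Pat, 6), (37, Delta, 27, 14, ATL, grey, Tai, 13), (37, Delta, 27, 14, ATL, grey, Vic, 24), (37, Delta, 27, 14, ATL, white, Ada, 1), (37, Delta, 27, 14, ATL, white, Ivy, 35), (37, Delta, 27, 14, ATL, white, Jo, 35), (37, Delta, 27, 14, ATL, white, Pat, 33), (37, Delta, 27, 14, ATL, white, Pat, 6), (37, Delta, 27, 14, ATL, white, Tai, 13), (37, Delta, 27, 14, ATL, white, Vic, 24)}
π_{pname, color} gives {(Delta, blue), (Delta, grey), (Delta, white)} (18 duplicate(s) eliminated).

{(Delta, blue), (Delta, grey), (Delta, white)}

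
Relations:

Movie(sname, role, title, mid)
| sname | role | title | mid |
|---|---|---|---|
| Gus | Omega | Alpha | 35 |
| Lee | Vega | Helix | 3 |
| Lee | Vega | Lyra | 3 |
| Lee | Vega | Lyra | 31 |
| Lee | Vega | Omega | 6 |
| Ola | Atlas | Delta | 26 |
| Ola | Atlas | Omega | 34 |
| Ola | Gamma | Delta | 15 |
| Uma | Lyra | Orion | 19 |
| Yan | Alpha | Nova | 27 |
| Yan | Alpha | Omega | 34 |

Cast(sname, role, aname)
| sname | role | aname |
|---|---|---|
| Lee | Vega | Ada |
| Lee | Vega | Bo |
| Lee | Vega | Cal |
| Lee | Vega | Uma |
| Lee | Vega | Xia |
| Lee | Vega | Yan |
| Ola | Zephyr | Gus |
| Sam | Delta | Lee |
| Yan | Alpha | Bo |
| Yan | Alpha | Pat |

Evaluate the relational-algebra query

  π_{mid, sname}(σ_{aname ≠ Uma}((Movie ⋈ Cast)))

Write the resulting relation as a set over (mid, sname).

{(27, Yan), (3, Lee), (31, Lee), (34, Yan), (6, Lee)}

Movie ⋈ Cast (natural join on sname, role): {(Lee, Vega, Helix, 3, Ada), (Lee, Vega, Helix, 3, Bo), (Lee, Vega, Helix, 3, Cal), (Lee, Vega, Helix, 3, Uma), (Lee, Vega, Helix, 3, Xia), (Lee, Vega, Helix, 3, Yan), (Lee, Vega, Lyra, 3, Ada), (Lee, Vega, Lyra, 3, Bo), (Lee, Vega, Lyra, 3, Cal), (Lee, Vega, Lyra, 3, Uma), (Lee, Vega, Lyra, 3, Xia), (Lee, Vega, Lyra, 3, Yan), (Lee, Vega, Lyra, 31, Ada), (Lee, Vega, Lyra, 31, Bo), (Lee, Vega, Lyra, 31, Cal), (Lee, Vega, Lyra, 31, Uma), (Lee, Vega, Lyra, 31, Xia), (Lee, Vega, Lyra, 31, Yan), (Lee, Vega, Omega, 6, Ada), (Lee, Vega, Omega, 6, Bo), (Lee, Vega, Omega, 6, Cal), (Lee, Vega, Omega, 6, Uma), (Lee, Vega, Omega, 6, Xia), (Lee, Vega, Omega, 6, Yan), (Yan, Alpha, Nova, 27, Bo), (Yan, Alpha, Nova, 27, Pat), (Yan, Alpha, Omega, 34, Bo), (Yan, Alpha, Omega, 34, Pat)}
σ[aname ≠ Uma]: keep tuples satisfying aname ≠ Uma → {(Lee, Vega, Helix, 3, Ada), (Lee, Vega, Helix, 3, Bo), (Lee, Vega, Helix, 3, Cal), (Lee, Vega, Helix, 3, Xia), (Lee, Vega, Helix, 3, Yan), (Lee, Vega, Lyra, 3, Ada), (Lee, Vega, Lyra, 3, Bo), (Lee, Vega, Lyra, 3, Cal), (Lee, Vega, Lyra, 3, Xia), (Lee, Vega, Lyra, 3, Yan), (Lee, Vega, Lyra, 31, Ada), (Lee, Vega, Lyra, 31, Bo), (Lee, Vega, Lyra, 31, Cal), (Lee, Vega, Lyra, 31, Xia), (Lee, Vega, Lyra, 31, Yan), (Lee, Vega, Omega, 6, Ada), (Lee, Vega, Omega, 6, Bo), (Lee, Vega, Omega, 6, Cal), (Lee, Vega, Omega, 6, Xia), (Lee, Vega, Omega, 6, Yan), (Yan, Alpha, Nova, 27, Bo), (Yan, Alpha, Nova, 27, Pat), (Yan, Alpha, Omega, 34, Bo), (Yan, Alpha, Omega, 34, Pat)}
Projecting to mid, sname (19 duplicate(s) eliminated): {(27, Yan), (3, Lee), (31, Lee), (34, Yan), (6, Lee)}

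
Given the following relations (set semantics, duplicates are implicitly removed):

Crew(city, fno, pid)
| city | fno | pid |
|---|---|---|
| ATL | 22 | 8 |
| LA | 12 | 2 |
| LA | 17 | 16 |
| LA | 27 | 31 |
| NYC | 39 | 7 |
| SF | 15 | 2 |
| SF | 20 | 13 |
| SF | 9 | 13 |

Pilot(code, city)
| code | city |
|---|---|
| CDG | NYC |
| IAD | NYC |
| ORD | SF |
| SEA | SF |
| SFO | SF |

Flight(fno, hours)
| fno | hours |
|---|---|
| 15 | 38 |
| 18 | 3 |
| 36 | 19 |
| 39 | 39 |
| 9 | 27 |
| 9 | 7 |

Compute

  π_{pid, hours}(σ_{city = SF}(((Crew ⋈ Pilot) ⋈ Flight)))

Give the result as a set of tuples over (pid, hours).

Natural join on city: {(NYC, 39, 7, CDG), (NYC, 39, 7, IAD), (SF, 15, 2, ORD), (SF, 15, 2, SEA), (SF, 15, 2, SFO), (SF, 20, 13, ORD), (SF, 20, 13, SEA), (SF, 20, 13, SFO), (SF, 9, 13, ORD), (SF, 9, 13, SEA), (SF, 9, 13, SFO)}
Natural join on fno: {(NYC, 39, 7, CDG, 39), (NYC, 39, 7, IAD, 39), (SF, 15, 2, ORD, 38), (SF, 15, 2, SEA, 38), (SF, 15, 2, SFO, 38), (SF, 9, 13, ORD, 27), (SF, 9, 13, ORD, 7), (SF, 9, 13, SEA, 27), (SF, 9, 13, SEA, 7), (SF, 9, 13, SFO, 27), (SF, 9, 13, SFO, 7)}
Filtering on city = SF leaves {(SF, 15, 2, ORD, 38), (SF, 15, 2, SEA, 38), (SF, 15, 2, SFO, 38), (SF, 9, 13, ORD, 27), (SF, 9, 13, ORD, 7), (SF, 9, 13, SEA, 27), (SF, 9, 13, SEA, 7), (SF, 9, 13, SFO, 27), (SF, 9, 13, SFO, 7)}.
π_{pid, hours} gives {(13, 27), (13, 7), (2, 38)} (6 duplicate(s) eliminated).

{(13, 27), (13, 7), (2, 38)}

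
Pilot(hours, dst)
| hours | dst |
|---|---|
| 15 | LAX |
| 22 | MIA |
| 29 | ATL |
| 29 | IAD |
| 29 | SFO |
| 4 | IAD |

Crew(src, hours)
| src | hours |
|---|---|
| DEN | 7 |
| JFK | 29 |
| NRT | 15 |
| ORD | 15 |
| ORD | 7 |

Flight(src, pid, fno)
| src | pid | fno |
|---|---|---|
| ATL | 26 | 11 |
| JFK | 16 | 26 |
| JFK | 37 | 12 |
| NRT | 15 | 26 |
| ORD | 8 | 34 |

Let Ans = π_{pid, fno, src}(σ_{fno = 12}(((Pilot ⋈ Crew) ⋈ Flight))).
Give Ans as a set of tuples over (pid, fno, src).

{(37, 12, JFK)}

Natural join on hours: {(15, LAX, NRT), (15, LAX, ORD), (29, ATL, JFK), (29, IAD, JFK), (29, SFO, JFK)}
Natural join on src: {(15, LAX, NRT, 15, 26), (15, LAX, ORD, 8, 34), (29, ATL, JFK, 16, 26), (29, ATL, JFK, 37, 12), (29, IAD, JFK, 16, 26), (29, IAD, JFK, 37, 12), (29, SFO, JFK, 16, 26), (29, SFO, JFK, 37, 12)}
Filtering on fno = 12 leaves {(29, ATL, JFK, 37, 12), (29, IAD, JFK, 37, 12), (29, SFO, JFK, 37, 12)}.
Keep only column(s) pid, fno, src (2 duplicate(s) eliminated): {(37, 12, JFK)}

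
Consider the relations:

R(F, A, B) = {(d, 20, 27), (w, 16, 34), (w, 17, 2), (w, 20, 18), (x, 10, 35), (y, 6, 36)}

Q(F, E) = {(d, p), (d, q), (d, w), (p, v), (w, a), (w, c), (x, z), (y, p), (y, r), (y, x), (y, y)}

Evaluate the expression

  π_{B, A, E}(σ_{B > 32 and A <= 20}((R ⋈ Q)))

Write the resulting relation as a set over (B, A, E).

{(34, 16, a), (34, 16, c), (35, 10, z), (36, 6, p), (36, 6, r), (36, 6, x), (36, 6, y)}

Joining R and Q on F yields {(d, 20, 27, p), (d, 20, 27, q), (d, 20, 27, w), (w, 16, 34, a), (w, 16, 34, c), (w, 17, 2, a), (w, 17, 2, c), (w, 20, 18, a), (w, 20, 18, c), (x, 10, 35, z), (y, 6, 36, p), (y, 6, 36, r), (y, 6, 36, x), (y, 6, 36, y)}.
Selection B > 32 and A <= 20: {(w, 16, 34, a), (w, 16, 34, c), (x, 10, 35, z), (y, 6, 36, p), (y, 6, 36, r), (y, 6, 36, x), (y, 6, 36, y)}
π_{B, A, E} gives {(34, 16, a), (34, 16, c), (35, 10, z), (36, 6, p), (36, 6, r), (36, 6, x), (36, 6, y)}.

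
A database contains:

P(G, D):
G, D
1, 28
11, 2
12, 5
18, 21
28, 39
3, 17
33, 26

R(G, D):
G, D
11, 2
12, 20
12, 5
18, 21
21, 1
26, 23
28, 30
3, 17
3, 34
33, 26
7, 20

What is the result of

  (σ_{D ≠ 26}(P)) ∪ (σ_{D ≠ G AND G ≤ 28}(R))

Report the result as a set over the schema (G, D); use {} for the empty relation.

Filtering on D ≠ 26 leaves {(1, 28), (11, 2), (12, 5), (18, 21), (28, 39), (3, 17)}.
Filtering on D ≠ G AND G ≤ 28 leaves {(11, 2), (12, 20), (12, 5), (18, 21), (21, 1), (26, 23), (28, 30), (3, 17), (3, 34), (7, 20)}.
Taking the union: {(1, 28), (11, 2), (12, 20), (12, 5), (18, 21), (21, 1), (26, 23), (28, 30), (28, 39), (3, 17), (3, 34), (7, 20)}

{(1, 28), (11, 2), (12, 20), (12, 5), (18, 21), (21, 1), (26, 23), (28, 30), (28, 39), (3, 17), (3, 34), (7, 20)}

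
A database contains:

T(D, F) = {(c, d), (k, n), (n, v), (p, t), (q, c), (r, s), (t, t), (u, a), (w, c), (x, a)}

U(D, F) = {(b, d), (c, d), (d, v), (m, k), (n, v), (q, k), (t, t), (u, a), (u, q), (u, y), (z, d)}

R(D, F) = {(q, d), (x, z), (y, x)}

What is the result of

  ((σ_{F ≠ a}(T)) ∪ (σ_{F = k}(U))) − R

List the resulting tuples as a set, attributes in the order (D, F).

Filtering on F ≠ a leaves {(c, d), (k, n), (n, v), (p, t), (q, c), (r, s), (t, t), (w, c)}.
Filtering on F = k leaves {(m, k), (q, k)}.
Taking the union: {(c, d), (k, n), (m, k), (n, v), (p, t), (q, c), (q, k), (r, s), (t, t), (w, c)}
Taking the difference: {(c, d), (k, n), (m, k), (n, v), (p, t), (q, c), (q, k), (r, s), (t, t), (w, c)}

{(c, d), (k, n), (m, k), (n, v), (p, t), (q, c), (q, k), (r, s), (t, t), (w, c)}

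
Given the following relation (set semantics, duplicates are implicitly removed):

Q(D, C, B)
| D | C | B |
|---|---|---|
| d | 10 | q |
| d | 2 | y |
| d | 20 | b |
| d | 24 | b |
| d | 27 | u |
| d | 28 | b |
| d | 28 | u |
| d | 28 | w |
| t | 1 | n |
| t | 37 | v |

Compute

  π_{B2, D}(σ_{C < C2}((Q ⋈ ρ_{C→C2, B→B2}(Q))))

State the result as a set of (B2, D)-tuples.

ρ[C→C2, B→B2]: schema becomes (D, C2, B2); tuples unchanged.
Q ⋈ ρ_{C→C2, B→B2}(Q) (natural join on D): {(d, 10, q, 10, q), (d, 10, q, 2, y), (d, 10, q, 20, b), (d, 10, q, 24, b), (d, 10, q, 27, u), (d, 10, q, 28, b), (d, 10, q, 28, u), (d, 10, q, 28, w), (d, 2, y, 10, q), (d, 2, y, 2, y), (d, 2, y, 20, b), (d, 2, y, 24, b), (d, 2, y, 27, u), (d, 2, y, 28, b), (d, 2, y, 28, u), (d, 2, y, 28, w), (d, 20, b, 10, q), (d, 20, b, 2, y), (d, 20, b, 20, b), (d, 20, b, 24, b), (d, 20, b, 27, u), (d, 20, b, 28, b), (d, 20, b, 28, u), (d, 20, b, 28, w), (d, 24, b, 10, q), (d, 24, b, 2, y), (d, 24, b, 20, b), (d, 24, b, 24, b), (d, 24, b, 27, u), (d, 24, b, 28, b), (d, 24, b, 28, u), (d, 24, b, 28, w), (d, 27, u, 10, q), (d, 27, u, 2, y), (d, 27, u, 20, b), (d, 27, u, 24, b), (d, 27, u, 27, u), (d, 27, u, 28, b), (d, 27, u, 28, u), (d, 27, u, 28, w), (d, 28, b, 10, q), (d, 28, b, 2, y), (d, 28, b, 20, b), (d, 28, b, 24, b), (d, 28, b, 27, u), (d, 28, b, 28, b), (d, 28, b, 28, u), (d, 28, b, 28, w), (d, 28, u, 10, q), (d, 28, u, 2, y), (d, 28, u, 20, b), (d, 28, u, 24, b), (d, 28, u, 27, u), (d, 28, u, 28, b), (d, 28, u, 28, u), (d, 28, u, 28, w), (d, 28, w, 10, q), (d, 28, w, 2, y), (d, 28, w, 20, b), (d, 28, w, 24, b), (d, 28, w, 27, u), (d, 28, w, 28, b), (d, 28, w, 28, u), (d, 28, w, 28, w), (t, 1, n, 1, n), (t, 1, n, 37, v), (t, 37, v, 1, n), (t, 37, v, 37, v)}
Selection C < C2: {(d, 10, q, 20, b), (d, 10, q, 24, b), (d, 10, q, 27, u), (d, 10, q, 28, b), (d, 10, q, 28, u), (d, 10, q, 28, w), (d, 2, y, 10, q), (d, 2, y, 20, b), (d, 2, y, 24, b), (d, 2, y, 27, u), (d, 2, y, 28, b), (d, 2, y, 28, u), (d, 2, y, 28, w), (d, 20, b, 24, b), (d, 20, b, 27, u), (d, 20, b, 28, b), (d, 20, b, 28, u), (d, 20, b, 28, w), (d, 24, b, 27, u), (d, 24, b, 28, b), (d, 24, b, 28, u), (d, 24, b, 28, w), (d, 27, u, 28, b), (d, 27, u, 28, u), (d, 27, u, 28, w), (t, 1, n, 37, v)}
Projecting to B2, D (21 duplicate(s) eliminated): {(b, d), (q, d), (u, d), (v, t), (w, d)}

{(b, d), (q, d), (u, d), (v, t), (w, d)}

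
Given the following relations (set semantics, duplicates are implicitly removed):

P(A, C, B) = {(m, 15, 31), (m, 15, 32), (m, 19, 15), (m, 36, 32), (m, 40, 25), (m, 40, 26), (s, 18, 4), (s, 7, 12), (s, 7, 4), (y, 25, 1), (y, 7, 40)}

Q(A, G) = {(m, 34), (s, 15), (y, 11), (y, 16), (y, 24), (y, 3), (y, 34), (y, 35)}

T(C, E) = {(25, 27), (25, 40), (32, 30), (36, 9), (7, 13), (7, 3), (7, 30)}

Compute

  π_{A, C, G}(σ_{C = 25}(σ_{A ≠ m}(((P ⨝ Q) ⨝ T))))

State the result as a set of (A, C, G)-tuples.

{(y, 25, 11), (y, 25, 16), (y, 25, 24), (y, 25, 3), (y, 25, 34), (y, 25, 35)}

Natural join on A: {(m, 15, 31, 34), (m, 15, 32, 34), (m, 19, 15, 34), (m, 36, 32, 34), (m, 40, 25, 34), (m, 40, 26, 34), (s, 18, 4, 15), (s, 7, 12, 15), (s, 7, 4, 15), (y, 25, 1, 11), (y, 25, 1, 16), (y, 25, 1, 24), (y, 25, 1, 3), (y, 25, 1, 34), (y, 25, 1, 35), (y, 7, 40, 11), (y, 7, 40, 16), (y, 7, 40, 24), (y, 7, 40, 3), (y, 7, 40, 34), (y, 7, 40, 35)}
Natural join on C: {(m, 36, 32, 34, 9), (s, 7, 12, 15, 13), (s, 7, 12, 15, 3), (s, 7, 12, 15, 30), (s, 7, 4, 15, 13), (s, 7, 4, 15, 3), (s, 7, 4, 15, 30), (y, 25, 1, 11, 27), (y, 25, 1, 11, 40), (y, 25, 1, 16, 27), (y, 25, 1, 16, 40), (y, 25, 1, 24, 27), (y, 25, 1, 24, 40), (y, 25, 1, 3, 27), (y, 25, 1, 3, 40), (y, 25, 1, 34, 27), (y, 25, 1, 34, 40), (y, 25, 1, 35, 27), (y, 25, 1, 35, 40), (y, 7, 40, 11, 13), (y, 7, 40, 11, 3), (y, 7, 40, 11, 30), (y, 7, 40, 16, 13), (y, 7, 40, 16, 3), (y, 7, 40, 16, 30), (y, 7, 40, 24, 13), (y, 7, 40, 24, 3), (y, 7, 40, 24, 30), (y, 7, 40, 3, 13), (y, 7, 40, 3, 3), (y, 7, 40, 3, 30), (y, 7, 40, 34, 13), (y, 7, 40, 34, 3), (y, 7, 40, 34, 30), (y, 7, 40, 35, 13), (y, 7, 40, 35, 3), (y, 7, 40, 35, 30)}
Selection A ≠ m: {(s, 7, 12, 15, 13), (s, 7, 12, 15, 3), (s, 7, 12, 15, 30), (s, 7, 4, 15, 13), (s, 7, 4, 15, 3), (s, 7, 4, 15, 30), (y, 25, 1, 11, 27), (y, 25, 1, 11, 40), (y, 25, 1, 16, 27), (y, 25, 1, 16, 40), (y, 25, 1, 24, 27), (y, 25, 1, 24, 40), (y, 25, 1, 3, 27), (y, 25, 1, 3, 40), (y, 25, 1, 34, 27), (y, 25, 1, 34, 40), (y, 25, 1, 35, 27), (y, 25, 1, 35, 40), (y, 7, 40, 11, 13), (y, 7, 40, 11, 3), (y, 7, 40, 11, 30), (y, 7, 40, 16, 13), (y, 7, 40, 16, 3), (y, 7, 40, 16, 30), (y, 7, 40, 24, 13), (y, 7, 40, 24, 3), (y, 7, 40, 24, 30), (y, 7, 40, 3, 13), (y, 7, 40, 3, 3), (y, 7, 40, 3, 30), (y, 7, 40, 34, 13), (y, 7, 40, 34, 3), (y, 7, 40, 34, 30), (y, 7, 40, 35, 13), (y, 7, 40, 35, 3), (y, 7, 40, 35, 30)}
Selection C = 25: {(y, 25, 1, 11, 27), (y, 25, 1, 11, 40), (y, 25, 1, 16, 27), (y, 25, 1, 16, 40), (y, 25, 1, 24, 27), (y, 25, 1, 24, 40), (y, 25, 1, 3, 27), (y, 25, 1, 3, 40), (y, 25, 1, 34, 27), (y, 25, 1, 34, 40), (y, 25, 1, 35, 27), (y, 25, 1, 35, 40)}
Keep only column(s) A, C, G (6 duplicate(s) eliminated): {(y, 25, 11), (y, 25, 16), (y, 25, 24), (y, 25, 3), (y, 25, 34), (y, 25, 35)}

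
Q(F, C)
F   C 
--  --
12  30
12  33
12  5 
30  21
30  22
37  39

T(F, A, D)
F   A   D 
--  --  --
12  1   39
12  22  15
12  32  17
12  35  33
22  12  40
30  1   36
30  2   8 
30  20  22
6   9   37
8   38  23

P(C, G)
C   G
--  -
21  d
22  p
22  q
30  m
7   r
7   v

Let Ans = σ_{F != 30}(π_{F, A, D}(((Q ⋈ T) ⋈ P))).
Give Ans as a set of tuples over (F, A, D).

Natural join on F: {(12, 30, 1, 39), (12, 30, 22, 15), (12, 30, 32, 17), (12, 30, 35, 33), (12, 33, 1, 39), (12, 33, 22, 15), (12, 33, 32, 17), (12, 33, 35, 33), (12, 5, 1, 39), (12, 5, 22, 15), (12, 5, 32, 17), (12, 5, 35, 33), (30, 21, 1, 36), (30, 21, 2, 8), (30, 21, 20, 22), (30, 22, 1, 36), (30, 22, 2, 8), (30, 22, 20, 22)}
Natural join on C: {(12, 30, 1, 39, m), (12, 30, 22, 15, m), (12, 30, 32, 17, m), (12, 30, 35, 33, m), (30, 21, 1, 36, d), (30, 21, 2, 8, d), (30, 21, 20, 22, d), (30, 22, 1, 36, p), (30, 22, 1, 36, q), (30, 22, 2, 8, p), (30, 22, 2, 8, q), (30, 22, 20, 22, p), (30, 22, 20, 22, q)}
π[F, A, D]: project onto (F, A, D) (6 duplicate(s) eliminated) → {(12, 1, 39), (12, 22, 15), (12, 32, 17), (12, 35, 33), (30, 1, 36), (30, 2, 8), (30, 20, 22)}
σ[F != 30]: keep tuples satisfying F != 30 → {(12, 1, 39), (12, 22, 15), (12, 32, 17), (12, 35, 33)}

{(12, 1, 39), (12, 22, 15), (12, 32, 17), (12, 35, 33)}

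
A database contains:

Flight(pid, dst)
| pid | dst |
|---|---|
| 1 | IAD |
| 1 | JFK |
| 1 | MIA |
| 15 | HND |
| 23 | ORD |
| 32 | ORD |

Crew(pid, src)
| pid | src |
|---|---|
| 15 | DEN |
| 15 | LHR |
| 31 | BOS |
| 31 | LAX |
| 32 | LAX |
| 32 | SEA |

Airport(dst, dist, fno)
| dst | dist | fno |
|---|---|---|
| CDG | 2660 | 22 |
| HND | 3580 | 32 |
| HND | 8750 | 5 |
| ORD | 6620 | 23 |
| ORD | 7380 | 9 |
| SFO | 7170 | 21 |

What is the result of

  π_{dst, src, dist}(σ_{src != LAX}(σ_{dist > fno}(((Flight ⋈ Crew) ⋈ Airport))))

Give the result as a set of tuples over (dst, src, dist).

Natural join on pid: {(15, HND, DEN), (15, HND, LHR), (32, ORD, LAX), (32, ORD, SEA)}
Natural join on dst: {(15, HND, DEN, 3580, 32), (15, HND, DEN, 8750, 5), (15, HND, LHR, 3580, 32), (15, HND, LHR, 8750, 5), (32, ORD, LAX, 6620, 23), (32, ORD, LAX, 7380, 9), (32, ORD, SEA, 6620, 23), (32, ORD, SEA, 7380, 9)}
Apply σ_{dist > fno}; surviving tuples: {(15, HND, DEN, 3580, 32), (15, HND, DEN, 8750, 5), (15, HND, LHR, 3580, 32), (15, HND, LHR, 8750, 5), (32, ORD, LAX, 6620, 23), (32, ORD, LAX, 7380, 9), (32, ORD, SEA, 6620, 23), (32, ORD, SEA, 7380, 9)}
Apply σ_{src != LAX}; surviving tuples: {(15, HND, DEN, 3580, 32), (15, HND, DEN, 8750, 5), (15, HND, LHR, 3580, 32), (15, HND, LHR, 8750, 5), (32, ORD, SEA, 6620, 23), (32, ORD, SEA, 7380, 9)}
Projecting to dst, src, dist: {(HND, DEN, 3580), (HND, DEN, 8750), (HND, LHR, 3580), (HND, LHR, 8750), (ORD, SEA, 6620), (ORD, SEA, 7380)}

{(HND, DEN, 3580), (HND, DEN, 8750), (HND, LHR, 3580), (HND, LHR, 8750), (ORD, SEA, 6620), (ORD, SEA, 7380)}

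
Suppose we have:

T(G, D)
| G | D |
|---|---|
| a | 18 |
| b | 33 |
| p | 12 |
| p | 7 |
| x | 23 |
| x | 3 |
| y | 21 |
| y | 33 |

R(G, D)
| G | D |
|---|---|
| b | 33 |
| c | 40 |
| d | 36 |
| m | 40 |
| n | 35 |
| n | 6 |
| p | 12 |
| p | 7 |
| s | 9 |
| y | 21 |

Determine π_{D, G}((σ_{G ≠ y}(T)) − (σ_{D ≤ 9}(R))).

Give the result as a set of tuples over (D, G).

{(12, p), (18, a), (23, x), (3, x), (33, b)}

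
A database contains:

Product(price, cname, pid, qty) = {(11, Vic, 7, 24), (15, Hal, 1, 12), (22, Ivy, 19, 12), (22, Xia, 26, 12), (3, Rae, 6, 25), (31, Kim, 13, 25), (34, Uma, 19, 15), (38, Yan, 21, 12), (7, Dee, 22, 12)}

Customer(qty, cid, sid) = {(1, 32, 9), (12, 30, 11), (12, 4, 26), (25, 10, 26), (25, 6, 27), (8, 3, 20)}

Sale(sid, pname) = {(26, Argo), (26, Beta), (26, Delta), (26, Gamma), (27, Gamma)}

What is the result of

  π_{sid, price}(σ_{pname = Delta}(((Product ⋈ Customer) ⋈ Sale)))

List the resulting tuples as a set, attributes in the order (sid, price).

{(26, 15), (26, 22), (26, 3), (26, 31), (26, 38), (26, 7)}

Product ⋈ Customer (natural join on qty): {(15, Hal, 1, 12, 30, 11), (15, Hal, 1, 12, 4, 26), (22, Ivy, 19, 12, 30, 11), (22, Ivy, 19, 12, 4, 26), (22, Xia, 26, 12, 30, 11), (22, Xia, 26, 12, 4, 26), (3, Rae, 6, 25, 10, 26), (3, Rae, 6, 25, 6, 27), (31, Kim, 13, 25, 10, 26), (31, Kim, 13, 25, 6, 27), (38, Yan, 21, 12, 30, 11), (38, Yan, 21, 12, 4, 26), (7, Dee, 22, 12, 30, 11), (7, Dee, 22, 12, 4, 26)}
(Product ⋈ Customer) ⋈ Sale (natural join on sid): {(15, Hal, 1, 12, 4, 26, Argo), (15, Hal, 1, 12, 4, 26, Beta), (15, Hal, 1, 12, 4, 26, Delta), (15, Hal, 1, 12, 4, 26, Gamma), (22, Ivy, 19, 12, 4, 26, Argo), (22, Ivy, 19, 12, 4, 26, Beta), (22, Ivy, 19, 12, 4, 26, Delta), (22, Ivy, 19, 12, 4, 26, Gamma), (22, Xia, 26, 12, 4, 26, Argo), (22, Xia, 26, 12, 4, 26, Beta), (22, Xia, 26, 12, 4, 26, Delta), (22, Xia, 26, 12, 4, 26, Gamma), (3, Rae, 6, 25, 10, 26, Argo), (3, Rae, 6, 25, 10, 26, Beta), (3, Rae, 6, 25, 10, 26, Delta), (3, Rae, 6, 25, 10, 26, Gamma), (3, Rae, 6, 25, 6, 27, Gamma), (31, Kim, 13, 25, 10, 26, Argo), (31, Kim, 13, 25, 10, 26, Beta), (31, Kim, 13, 25, 10, 26, Delta), (31, Kim, 13, 25, 10, 26, Gamma), (31, Kim, 13, 25, 6, 27, Gamma), (38, Yan, 21, 12, 4, 26, Argo), (38, Yan, 21, 12, 4, 26, Beta), (38, Yan, 21, 12, 4, 26, Delta), (38, Yan, 21, 12, 4, 26, Gamma), (7, Dee, 22, 12, 4, 26, Argo), (7, Dee, 22, 12, 4, 26, Beta), (7, Dee, 22, 12, 4, 26, Delta), (7, Dee, 22, 12, 4, 26, Gamma)}
σ[pname = Delta]: keep tuples satisfying pname = Delta → {(15, Hal, 1, 12, 4, 26, Delta), (22, Ivy, 19, 12, 4, 26, Delta), (22, Xia, 26, 12, 4, 26, Delta), (3, Rae, 6, 25, 10, 26, Delta), (31, Kim, 13, 25, 10, 26, Delta), (38, Yan, 21, 12, 4, 26, Delta), (7, Dee, 22, 12, 4, 26, Delta)}
Keep only column(s) sid, price (1 duplicate(s) eliminated): {(26, 15), (26, 22), (26, 3), (26, 31), (26, 38), (26, 7)}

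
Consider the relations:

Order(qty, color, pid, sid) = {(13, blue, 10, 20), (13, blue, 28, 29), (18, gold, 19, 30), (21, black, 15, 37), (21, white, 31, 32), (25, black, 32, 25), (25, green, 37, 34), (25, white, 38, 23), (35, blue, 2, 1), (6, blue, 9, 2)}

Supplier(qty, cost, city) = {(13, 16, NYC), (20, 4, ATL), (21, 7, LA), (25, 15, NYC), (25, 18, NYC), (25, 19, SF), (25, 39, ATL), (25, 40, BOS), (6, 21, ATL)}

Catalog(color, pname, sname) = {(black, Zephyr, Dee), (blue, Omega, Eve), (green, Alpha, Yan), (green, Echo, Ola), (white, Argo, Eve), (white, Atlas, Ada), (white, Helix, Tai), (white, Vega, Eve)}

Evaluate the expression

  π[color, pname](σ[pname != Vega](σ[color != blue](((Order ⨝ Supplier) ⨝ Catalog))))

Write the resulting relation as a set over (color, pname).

{(black, Zephyr), (green, Alpha), (green, Echo), (white, Argo), (white, Atlas), (white, Helix)}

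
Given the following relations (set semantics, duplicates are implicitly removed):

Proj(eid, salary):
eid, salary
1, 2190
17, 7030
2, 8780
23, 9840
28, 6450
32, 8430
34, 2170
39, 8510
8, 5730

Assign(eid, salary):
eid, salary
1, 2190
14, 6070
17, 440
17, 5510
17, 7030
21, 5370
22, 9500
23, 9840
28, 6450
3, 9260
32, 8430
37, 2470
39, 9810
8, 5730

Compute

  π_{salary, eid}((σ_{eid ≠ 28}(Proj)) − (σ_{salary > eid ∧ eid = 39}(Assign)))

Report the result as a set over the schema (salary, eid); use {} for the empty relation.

{(2170, 34), (2190, 1), (5730, 8), (7030, 17), (8430, 32), (8510, 39), (8780, 2), (9840, 23)}

σ[eid ≠ 28]: keep tuples satisfying eid ≠ 28 → {(1, 2190), (17, 7030), (2, 8780), (23, 9840), (32, 8430), (34, 2170), (39, 8510), (8, 5730)}
σ[salary > eid ∧ eid = 39]: keep tuples satisfying salary > eid ∧ eid = 39 → {(39, 9810)}
Difference: {(1, 2190), (17, 7030), (2, 8780), (23, 9840), (32, 8430), (34, 2170), (39, 8510), (8, 5730)} with {(39, 9810)} → {(1, 2190), (17, 7030), (2, 8780), (23, 9840), (32, 8430), (34, 2170), (39, 8510), (8, 5730)}
Projecting to salary, eid: {(2170, 34), (2190, 1), (5730, 8), (7030, 17), (8430, 32), (8510, 39), (8780, 2), (9840, 23)}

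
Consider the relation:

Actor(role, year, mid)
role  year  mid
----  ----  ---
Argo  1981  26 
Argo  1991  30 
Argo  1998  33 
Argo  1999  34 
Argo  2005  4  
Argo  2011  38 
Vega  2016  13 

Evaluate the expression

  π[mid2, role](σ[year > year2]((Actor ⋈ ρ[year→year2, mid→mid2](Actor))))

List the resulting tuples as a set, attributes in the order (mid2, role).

{(26, Argo), (30, Argo), (33, Argo), (34, Argo), (4, Argo)}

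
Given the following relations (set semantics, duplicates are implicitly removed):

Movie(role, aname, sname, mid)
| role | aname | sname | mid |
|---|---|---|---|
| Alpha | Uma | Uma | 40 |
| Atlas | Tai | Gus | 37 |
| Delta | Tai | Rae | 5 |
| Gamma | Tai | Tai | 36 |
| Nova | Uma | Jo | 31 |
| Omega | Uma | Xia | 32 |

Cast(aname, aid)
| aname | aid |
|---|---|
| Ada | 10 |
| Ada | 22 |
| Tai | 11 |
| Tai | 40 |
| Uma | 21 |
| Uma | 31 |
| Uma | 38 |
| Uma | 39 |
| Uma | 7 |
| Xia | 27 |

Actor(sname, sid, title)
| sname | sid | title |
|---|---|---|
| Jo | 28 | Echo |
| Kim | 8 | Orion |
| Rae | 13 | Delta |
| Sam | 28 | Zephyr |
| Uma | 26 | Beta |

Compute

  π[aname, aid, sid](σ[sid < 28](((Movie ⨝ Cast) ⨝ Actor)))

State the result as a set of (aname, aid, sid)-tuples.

{(Tai, 11, 13), (Tai, 40, 13), (Uma, 21, 26), (Uma, 31, 26), (Uma, 38, 26), (Uma, 39, 26), (Uma, 7, 26)}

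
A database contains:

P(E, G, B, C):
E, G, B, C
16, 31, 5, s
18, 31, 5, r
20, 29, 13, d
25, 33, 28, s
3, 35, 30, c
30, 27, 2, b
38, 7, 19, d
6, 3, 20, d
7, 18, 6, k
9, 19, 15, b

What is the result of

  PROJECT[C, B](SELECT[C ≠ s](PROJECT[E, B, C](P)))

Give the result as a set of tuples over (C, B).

Keep only column(s) E, B, C: {(16, 5, s), (18, 5, r), (20, 13, d), (25, 28, s), (3, 30, c), (30, 2, b), (38, 19, d), (6, 20, d), (7, 6, k), (9, 15, b)}
Selection C ≠ s: {(18, 5, r), (20, 13, d), (3, 30, c), (30, 2, b), (38, 19, d), (6, 20, d), (7, 6, k), (9, 15, b)}
Keep only column(s) C, B: {(b, 15), (b, 2), (c, 30), (d, 13), (d, 19), (d, 20), (k, 6), (r, 5)}

{(b, 15), (b, 2), (c, 30), (d, 13), (d, 19), (d, 20), (k, 6), (r, 5)}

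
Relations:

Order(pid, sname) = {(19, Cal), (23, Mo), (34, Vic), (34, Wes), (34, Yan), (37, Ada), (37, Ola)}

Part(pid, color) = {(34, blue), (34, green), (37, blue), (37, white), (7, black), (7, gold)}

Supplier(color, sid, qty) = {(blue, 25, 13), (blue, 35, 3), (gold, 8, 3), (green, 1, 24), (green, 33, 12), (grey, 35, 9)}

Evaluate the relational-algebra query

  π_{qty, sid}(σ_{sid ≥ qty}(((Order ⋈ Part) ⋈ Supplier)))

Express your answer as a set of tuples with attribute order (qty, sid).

{(12, 33), (13, 25), (3, 35)}

Order ⋈ Part (natural join on pid): {(34, Vic, blue), (34, Vic, green), (34, Wes, blue), (34, Wes, green), (34, Yan, blue), (34, Yan, green), (37, Ada, blue), (37, Ada, white), (37, Ola, blue), (37, Ola, white)}
(Order ⋈ Part) ⋈ Supplier (natural join on color): {(34, Vic, blue, 25, 13), (34, Vic, blue, 35, 3), (34, Vic, green, 1, 24), (34, Vic, green, 33, 12), (34, Wes, blue, 25, 13), (34, Wes, blue, 35, 3), (34, Wes, green, 1, 24), (34, Wes, green, 33, 12), (34, Yan, blue, 25, 13), (34, Yan, blue, 35, 3), (34, Yan, green, 1, 24), (34, Yan, green, 33, 12), (37, Ada, blue, 25, 13), (37, Ada, blue, 35, 3), (37, Ola, blue, 25, 13), (37, Ola, blue, 35, 3)}
Filtering on sid ≥ qty leaves {(34, Vic, blue, 25, 13), (34, Vic, blue, 35, 3), (34, Vic, green, 33, 12), (34, Wes, blue, 25, 13), (34, Wes, blue, 35, 3), (34, Wes, green, 33, 12), (34, Yan, blue, 25, 13), (34, Yan, blue, 35, 3), (34, Yan, green, 33, 12), (37, Ada, blue, 25, 13), (37, Ada, blue, 35, 3), (37, Ola, blue, 25, 13), (37, Ola, blue, 35, 3)}.
π[qty, sid]: project onto (qty, sid) (10 duplicate(s) eliminated) → {(12, 33), (13, 25), (3, 35)}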